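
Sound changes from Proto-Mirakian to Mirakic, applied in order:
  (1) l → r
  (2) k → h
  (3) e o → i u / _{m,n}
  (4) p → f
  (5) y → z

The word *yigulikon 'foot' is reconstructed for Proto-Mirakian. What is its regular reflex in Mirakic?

Mirakic: *yigulikon > yigurikon > yigurihon > yigurihun > zigurihun  (by unconditioned shift, unconditioned shift, pre-nasal raising, unconditioned shift)

zigurihun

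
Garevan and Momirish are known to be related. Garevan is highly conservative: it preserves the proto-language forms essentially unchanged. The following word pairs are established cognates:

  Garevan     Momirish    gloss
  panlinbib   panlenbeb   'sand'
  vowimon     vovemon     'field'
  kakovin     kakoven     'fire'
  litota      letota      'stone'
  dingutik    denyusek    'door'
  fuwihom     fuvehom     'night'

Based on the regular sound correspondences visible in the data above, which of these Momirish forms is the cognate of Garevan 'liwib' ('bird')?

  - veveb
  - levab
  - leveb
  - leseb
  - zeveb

litota ~ letota, dingutik ~ denyusek — Garevan i corresponds to Momirish e after a consonant, before a consonant other than r, m, n, p, b, f, v.
vowimon ~ vovemon, fuwihom ~ fuvehom — Garevan w corresponds to Momirish v between vowels (before a front vowel).
panlinbib ~ panlenbeb — Garevan i corresponds to Momirish e after a consonant, before a labial obstruent.
Applying these to Garevan 'liwib':
  liwib → lewib   (i→e after a consonant, before a consonant other than r, m, n, p, b, f, v)
  lewib → levib   (w→v between vowels (before a front vowel))
  levib → leveb   (i→e after a consonant, before a labial obstruent)
So the Momirish cognate is 'leveb'.

leveb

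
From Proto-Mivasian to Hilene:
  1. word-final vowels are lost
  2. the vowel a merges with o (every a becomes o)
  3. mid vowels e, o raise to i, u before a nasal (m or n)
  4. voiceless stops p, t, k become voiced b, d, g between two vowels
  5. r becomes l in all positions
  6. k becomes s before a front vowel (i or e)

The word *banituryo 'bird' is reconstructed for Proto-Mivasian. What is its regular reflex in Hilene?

Hilene: *banituryo > banitury > bonitury > bunitury > bunidury > buniduly  (by apocope, vowel merger, pre-nasal raising, intervocalic voicing, unconditioned shift)

buniduly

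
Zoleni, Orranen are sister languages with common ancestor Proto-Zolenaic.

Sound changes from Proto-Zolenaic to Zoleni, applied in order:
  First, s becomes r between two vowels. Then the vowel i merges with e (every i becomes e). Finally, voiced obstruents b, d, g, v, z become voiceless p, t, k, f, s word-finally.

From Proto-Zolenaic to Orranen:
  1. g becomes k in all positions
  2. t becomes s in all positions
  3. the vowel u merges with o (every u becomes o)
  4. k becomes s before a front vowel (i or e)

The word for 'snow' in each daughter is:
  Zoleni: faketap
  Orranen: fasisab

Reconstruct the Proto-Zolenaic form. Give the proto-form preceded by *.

*fakitab

Position 3: Zoleni has k, Orranen has s. Taking the neighbouring segments as reconstructed: Zoleni k can only go back to *k; Orranen s could go back to *t or *k or *g or *s — the one source consistent with every daughter is *k.
Position 4: Zoleni has e, Orranen has i. Orranen preserves i here (none of its changes turn any other segment into i), so the proto-segment is *i.
Continuing position by position gives *fakitab; check it forward:
Zoleni: start from *fakitab.
  rule 1: no change — fakitab
  rule 2 (vowel merger): fakitab → faketab
  rule 3 (final devoicing): faketab → faketap
  ⇒ Zoleni faketap
Orranen: *fakitab > fakisab > fasisab  (by unconditioned shift, palatalisation)
No other proto-form is consistent with every reflex, so the reconstruction is *fakitab.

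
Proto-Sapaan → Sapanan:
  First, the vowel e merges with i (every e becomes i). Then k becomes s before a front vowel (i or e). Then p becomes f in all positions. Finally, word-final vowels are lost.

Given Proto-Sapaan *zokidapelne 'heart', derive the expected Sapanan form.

zosidafiln

Sapanan: *zokidapelne
  zokidapelne → zokidapilni   [vowel merger]
  zokidapilni → zosidapilni   [palatalisation]
  zosidapilni → zosidafilni   [unconditioned shift]
  zosidafilni → zosidafiln   [apocope]
  giving Sapanan zosidafiln.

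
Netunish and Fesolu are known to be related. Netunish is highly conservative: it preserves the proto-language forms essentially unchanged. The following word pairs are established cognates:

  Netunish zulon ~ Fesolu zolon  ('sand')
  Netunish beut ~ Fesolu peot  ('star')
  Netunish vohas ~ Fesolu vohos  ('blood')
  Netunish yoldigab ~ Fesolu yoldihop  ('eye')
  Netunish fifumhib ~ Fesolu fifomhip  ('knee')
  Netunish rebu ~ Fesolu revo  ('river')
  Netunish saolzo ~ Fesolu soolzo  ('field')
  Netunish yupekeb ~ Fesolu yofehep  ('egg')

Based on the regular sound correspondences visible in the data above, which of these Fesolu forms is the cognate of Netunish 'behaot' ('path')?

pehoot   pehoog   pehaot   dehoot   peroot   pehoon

pehoot

beut ~ peot — Netunish b corresponds to Fesolu p word-initially before a front vowel.
saolzo ~ soolzo — Netunish a corresponds to Fesolu o after a consonant, before a back vowel.
Applying these to Netunish 'behaot':
  behaot → pehaot   (b→p word-initially before a front vowel)
  pehaot → pehoot   (a→o after a consonant, before a back vowel)
So the Fesolu cognate is 'pehoot'.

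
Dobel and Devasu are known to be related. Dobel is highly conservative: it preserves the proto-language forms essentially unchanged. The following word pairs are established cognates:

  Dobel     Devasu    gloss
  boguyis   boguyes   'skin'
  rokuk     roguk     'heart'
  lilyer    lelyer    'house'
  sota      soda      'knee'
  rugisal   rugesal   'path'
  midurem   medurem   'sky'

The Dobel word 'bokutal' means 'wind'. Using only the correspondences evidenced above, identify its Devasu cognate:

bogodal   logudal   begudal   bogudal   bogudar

bogudal

rokuk ~ roguk — Dobel k corresponds to Devasu g between vowels (before a back vowel).
sota ~ soda — Dobel t corresponds to Devasu d between vowels (before a back vowel).
Applying these to Dobel 'bokutal':
  bokutal → bogutal   (k→g between vowels (before a back vowel))
  bogutal → bogudal   (t→d between vowels (before a back vowel))
So the Devasu cognate is 'bogudal'.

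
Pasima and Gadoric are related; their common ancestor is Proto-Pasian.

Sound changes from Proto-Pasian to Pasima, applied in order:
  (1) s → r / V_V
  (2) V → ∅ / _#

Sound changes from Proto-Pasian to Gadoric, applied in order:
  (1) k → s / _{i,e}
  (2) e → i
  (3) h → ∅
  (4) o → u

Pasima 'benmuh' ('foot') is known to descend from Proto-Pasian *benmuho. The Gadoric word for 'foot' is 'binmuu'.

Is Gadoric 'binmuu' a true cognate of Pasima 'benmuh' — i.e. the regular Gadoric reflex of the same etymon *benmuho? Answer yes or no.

yes

Derive the expected Gadoric reflex of *benmuho:
Gadoric: start from *benmuho.
  rule 1: no change — benmuho
  rule 2 (vowel merger): benmuho → binmuho
  rule 3 (h-loss): binmuho → binmuo
  rule 4 (vowel merger): binmuo → binmuu
  ⇒ Gadoric binmuu
Gadoric 'binmuu' matches the regular reflex exactly, so the pair is cognate.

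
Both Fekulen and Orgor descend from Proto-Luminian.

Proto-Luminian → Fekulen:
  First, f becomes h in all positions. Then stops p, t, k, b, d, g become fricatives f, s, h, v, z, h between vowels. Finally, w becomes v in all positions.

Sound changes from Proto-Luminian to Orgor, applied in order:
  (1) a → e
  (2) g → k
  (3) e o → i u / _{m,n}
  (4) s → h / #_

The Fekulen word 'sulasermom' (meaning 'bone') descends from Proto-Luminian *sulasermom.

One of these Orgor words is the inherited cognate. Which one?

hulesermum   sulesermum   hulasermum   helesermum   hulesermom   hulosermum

Orgor: *sulasermom > sulesermom > sulesermum > hulesermum  (by vowel merger, pre-nasal raising, debuccalisation)
The other candidates each miss or misapply at least one Orgor change.

hulesermum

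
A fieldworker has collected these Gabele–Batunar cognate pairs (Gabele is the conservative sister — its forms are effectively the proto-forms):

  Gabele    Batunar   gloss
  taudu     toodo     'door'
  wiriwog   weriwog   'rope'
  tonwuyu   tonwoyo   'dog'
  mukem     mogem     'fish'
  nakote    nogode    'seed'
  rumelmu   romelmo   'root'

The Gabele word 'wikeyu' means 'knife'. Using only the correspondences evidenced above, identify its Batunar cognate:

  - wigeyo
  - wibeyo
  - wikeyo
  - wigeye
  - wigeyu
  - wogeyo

wigeyo

mukem ~ mogem — Gabele k corresponds to Batunar g between vowels (before a front vowel).
taudu ~ toodo, tonwuyu ~ tonwoyo — Gabele u corresponds to Batunar o word-finally.
Applying these to Gabele 'wikeyu':
  wikeyu → wigeyu   (k→g between vowels (before a front vowel))
  wigeyu → wigeyo   (u→o word-finally)
So the Batunar cognate is 'wigeyo'.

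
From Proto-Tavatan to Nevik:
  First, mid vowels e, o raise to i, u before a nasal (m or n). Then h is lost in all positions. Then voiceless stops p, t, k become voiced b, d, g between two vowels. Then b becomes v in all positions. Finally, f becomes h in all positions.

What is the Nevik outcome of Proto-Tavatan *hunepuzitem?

Nevik: *hunepuzitem > hunepuzitim > unepuzitim > unebuzidim > unevuzidim  (by pre-nasal raising, h-loss, intervocalic voicing, unconditioned shift)

unevuzidim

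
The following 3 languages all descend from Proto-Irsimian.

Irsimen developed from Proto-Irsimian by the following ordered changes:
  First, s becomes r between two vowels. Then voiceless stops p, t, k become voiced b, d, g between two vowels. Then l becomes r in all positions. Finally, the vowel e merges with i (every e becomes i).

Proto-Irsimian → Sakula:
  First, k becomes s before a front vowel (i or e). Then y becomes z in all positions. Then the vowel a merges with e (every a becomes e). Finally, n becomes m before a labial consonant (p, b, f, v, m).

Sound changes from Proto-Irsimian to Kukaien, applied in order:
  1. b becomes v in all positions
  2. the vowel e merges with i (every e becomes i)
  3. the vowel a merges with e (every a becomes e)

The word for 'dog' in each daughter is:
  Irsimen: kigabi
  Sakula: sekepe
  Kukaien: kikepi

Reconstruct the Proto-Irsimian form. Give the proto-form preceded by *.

*kekape

Position 6: Irsimen has i, Sakula has e, Kukaien has i. Taking the neighbouring segments as reconstructed: Irsimen i could go back to *e or *i; Sakula e could go back to *a or *e; Kukaien i could go back to *e or *i — the one source consistent with every daughter is *e.
Position 2: Irsimen has i, Sakula has e, Kukaien has i. Taking the neighbouring segments as reconstructed: Irsimen i could go back to *e or *i; Sakula e can only go back to *e; Kukaien i could go back to *e or *i — the one source consistent with every daughter is *e.
Verify the candidate proto-form against each daughter:
Irsimen: *kekape > kegabe > kigabi  (by intervocalic voicing, vowel merger)
Sakula: *kekape > sekape > sekepe  (by palatalisation, vowel merger)
Kukaien: start from *kekape.
  rule 1: no change — kekape
  rule 2 (vowel merger): kekape → kikapi
  rule 3 (vowel merger): kikapi → kikepi
  ⇒ Kukaien kikepi
No other proto-form is consistent with every reflex, so the reconstruction is *kekape.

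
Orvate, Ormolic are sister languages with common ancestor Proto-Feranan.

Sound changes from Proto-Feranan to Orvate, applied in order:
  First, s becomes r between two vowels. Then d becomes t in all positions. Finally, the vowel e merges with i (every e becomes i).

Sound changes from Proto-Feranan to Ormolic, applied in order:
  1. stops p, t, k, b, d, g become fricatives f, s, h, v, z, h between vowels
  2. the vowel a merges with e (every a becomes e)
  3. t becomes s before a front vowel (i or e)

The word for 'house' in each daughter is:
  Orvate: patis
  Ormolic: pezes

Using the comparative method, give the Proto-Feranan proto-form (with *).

Position 2: Orvate has a, Ormolic has e. Orvate preserves a here (none of its changes turn any other segment into a), so the proto-segment is *a.
Position 4: Orvate has i, Ormolic has e. Taking the neighbouring segments as reconstructed: Orvate i could go back to *e or *i; Ormolic e could go back to *a or *e — the one source consistent with every daughter is *e.
Position 3: Orvate has t, Ormolic has z. Taking the neighbouring segments as reconstructed: Orvate t could go back to *t or *d; Ormolic z could go back to *d or *z — the one source consistent with every daughter is *d.
Verify the candidate proto-form against each daughter:
Orvate: *pades
  pades (rule 1 does not apply)
  pades → pates   [unconditioned shift]
  pates → patis   [vowel merger]
  giving Orvate patis.
Ormolic: start from *pades.
  rule 1 (intervocalic lenition): pades → pazes
  rule 2 (vowel merger): pazes → pezes
  rule 3: no change — pezes
  ⇒ Ormolic pezes
Only *pades yields all of Orvate patis, Ormolic pezes.

*pades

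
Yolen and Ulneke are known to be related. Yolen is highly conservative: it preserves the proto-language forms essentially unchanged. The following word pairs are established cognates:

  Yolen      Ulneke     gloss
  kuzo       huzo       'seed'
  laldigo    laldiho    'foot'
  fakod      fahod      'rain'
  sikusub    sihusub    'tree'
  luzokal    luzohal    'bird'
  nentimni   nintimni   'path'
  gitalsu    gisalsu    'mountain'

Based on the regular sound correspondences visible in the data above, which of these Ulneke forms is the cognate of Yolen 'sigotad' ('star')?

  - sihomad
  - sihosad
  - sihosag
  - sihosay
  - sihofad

sihosad

laldigo ~ laldiho — Yolen g corresponds to Ulneke h between vowels (before a back vowel).
gitalsu ~ gisalsu — Yolen t corresponds to Ulneke s between vowels (before a back vowel).
Applying these to Yolen 'sigotad':
  sigotad → sihotad   (g→h between vowels (before a back vowel))
  sihotad → sihosad   (t→s between vowels (before a back vowel))
So the Ulneke cognate is 'sihosad'.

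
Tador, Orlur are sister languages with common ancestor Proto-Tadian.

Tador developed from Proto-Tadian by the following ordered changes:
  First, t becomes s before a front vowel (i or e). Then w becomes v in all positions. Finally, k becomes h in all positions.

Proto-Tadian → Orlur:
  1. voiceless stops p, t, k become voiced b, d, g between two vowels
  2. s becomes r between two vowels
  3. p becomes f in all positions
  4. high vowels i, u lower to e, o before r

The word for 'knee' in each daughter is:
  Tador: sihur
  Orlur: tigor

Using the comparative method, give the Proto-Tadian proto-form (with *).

*tikur

Position 1: Tador has s, Orlur has t. Orlur preserves t here (none of its changes turn any other segment into t), so the proto-segment is *t.
Position 3: Tador has h, Orlur has g. Taking the neighbouring segments as reconstructed: Tador h could go back to *k or *h; Orlur g could go back to *k or *g — the one source consistent with every daughter is *k.
Position 4: Tador has u, Orlur has o. Tador preserves u here (none of its changes turn any other segment into u), so the proto-segment is *u.
Verify the candidate proto-form against each daughter:
Tador: start from *tikur.
  rule 1 (palatalisation): tikur → sikur
  rule 2: no change — sikur
  rule 3 (unconditioned shift): sikur → sihur
  ⇒ Tador sihur
Orlur: *tikur
  tikur → tigur   [intervocalic voicing]
  tigur (rule 2 does not apply)
  tigur (rule 3 does not apply)
  tigur → tigor   [pre-rhotic lowering]
  giving Orlur tigor.
Only *tikur yields all of Tador sihur, Orlur tigor.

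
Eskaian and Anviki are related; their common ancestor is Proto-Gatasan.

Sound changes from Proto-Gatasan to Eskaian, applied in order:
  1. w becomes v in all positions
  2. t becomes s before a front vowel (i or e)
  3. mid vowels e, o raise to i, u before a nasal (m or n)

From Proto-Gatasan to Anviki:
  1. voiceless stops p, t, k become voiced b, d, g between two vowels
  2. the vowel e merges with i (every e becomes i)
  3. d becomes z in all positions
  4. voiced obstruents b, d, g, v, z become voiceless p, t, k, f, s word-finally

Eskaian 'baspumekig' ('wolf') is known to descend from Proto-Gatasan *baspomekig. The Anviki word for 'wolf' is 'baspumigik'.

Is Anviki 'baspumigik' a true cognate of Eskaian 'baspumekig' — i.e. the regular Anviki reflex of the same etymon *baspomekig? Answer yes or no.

no

Derive the expected Anviki reflex of *baspomekig:
Anviki: *baspomekig > baspomegig > baspomigig > baspomigik  (by intervocalic voicing, vowel merger, final devoicing)
The regular Anviki reflex would be 'baspomigik', but the attested form is 'baspumigik'. The correspondence is irregular, so they are not cognates (the Anviki form has a different source).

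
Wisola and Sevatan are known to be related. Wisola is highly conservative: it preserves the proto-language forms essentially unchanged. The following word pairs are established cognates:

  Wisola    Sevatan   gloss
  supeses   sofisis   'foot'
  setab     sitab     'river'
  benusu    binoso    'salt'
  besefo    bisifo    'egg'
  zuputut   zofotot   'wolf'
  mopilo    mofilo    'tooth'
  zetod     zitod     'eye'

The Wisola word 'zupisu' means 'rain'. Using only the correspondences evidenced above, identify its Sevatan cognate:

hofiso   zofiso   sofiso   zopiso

supeses ~ sofisis, zuputut ~ zofotot — Wisola u corresponds to Sevatan o after a consonant, before a labial obstruent.
mopilo ~ mofilo — Wisola p corresponds to Sevatan f between vowels (before a front vowel).
benusu ~ binoso — Wisola u corresponds to Sevatan o word-finally.
Applying these to Wisola 'zupisu':
  zupisu → zopisu   (u→o after a consonant, before a labial obstruent)
  zopisu → zofisu   (p→f between vowels (before a front vowel))
  zofisu → zofiso   (u→o word-finally)
So the Sevatan cognate is 'zofiso'.

zofiso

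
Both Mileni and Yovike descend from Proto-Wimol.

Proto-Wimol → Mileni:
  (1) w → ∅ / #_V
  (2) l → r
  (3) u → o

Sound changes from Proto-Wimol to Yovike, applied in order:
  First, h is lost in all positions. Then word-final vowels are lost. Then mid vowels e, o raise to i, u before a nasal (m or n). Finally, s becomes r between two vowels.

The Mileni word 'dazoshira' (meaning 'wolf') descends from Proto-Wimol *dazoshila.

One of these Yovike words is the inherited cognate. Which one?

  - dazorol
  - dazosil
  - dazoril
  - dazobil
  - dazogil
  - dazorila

dazoril

Yovike: *dazoshila
  dazoshila → dazosila   [h-loss]
  dazosila → dazosil   [apocope]
  dazosil (rule 3 does not apply)
  dazosil → dazoril   [rhotacism]
  giving Yovike dazoril.
Only 'dazoril' matches the regular Yovike development of *dazoshila.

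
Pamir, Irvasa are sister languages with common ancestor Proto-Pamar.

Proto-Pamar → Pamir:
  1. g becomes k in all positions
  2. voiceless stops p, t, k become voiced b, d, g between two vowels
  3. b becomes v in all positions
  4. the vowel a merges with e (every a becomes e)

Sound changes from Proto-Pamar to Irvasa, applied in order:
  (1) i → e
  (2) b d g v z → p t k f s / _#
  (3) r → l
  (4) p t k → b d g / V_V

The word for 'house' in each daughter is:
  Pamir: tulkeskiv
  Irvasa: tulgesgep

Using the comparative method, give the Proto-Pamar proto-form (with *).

Position 9: Pamir has v, Irvasa has p. Taking the neighbouring segments as reconstructed: Pamir v could go back to *b or *v; Irvasa p could go back to *p or *b — the one source consistent with every daughter is *b.
Position 8: Pamir has i, Irvasa has e. Pamir preserves i here (none of its changes turn any other segment into i), so the proto-segment is *i.
This points to *tulgesgib. Verify forward in each daughter:
Pamir: start from *tulgesgib.
  rule 1 (unconditioned shift): tulgesgib → tulkeskib
  rule 2: no change — tulkeskib
  rule 3 (unconditioned shift): tulkeskib → tulkeskiv
  rule 4: no change — tulkeskiv
  ⇒ Pamir tulkeskiv
Irvasa: *tulgesgib
  tulgesgib → tulgesgeb   [vowel merger]
  tulgesgeb → tulgesgep   [final devoicing]
  tulgesgep (rule 3 does not apply)
  tulgesgep (rule 4 does not apply)
  giving Irvasa tulgesgep.
*tulgesgib is the unique common source.

*tulgesgib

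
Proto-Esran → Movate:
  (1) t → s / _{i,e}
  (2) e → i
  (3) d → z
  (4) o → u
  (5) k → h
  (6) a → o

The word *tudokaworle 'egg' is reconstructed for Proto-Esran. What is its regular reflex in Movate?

Movate: *tudokaworle
  tudokaworle (rule 1 does not apply)
  tudokaworle → tudokaworli   [vowel merger]
  tudokaworli → tuzokaworli   [unconditioned shift]
  tuzokaworli → tuzukawurli   [vowel merger]
  tuzukawurli → tuzuhawurli   [unconditioned shift]
  tuzuhawurli → tuzuhowurli   [vowel merger]
  giving Movate tuzuhowurli.

tuzuhowurli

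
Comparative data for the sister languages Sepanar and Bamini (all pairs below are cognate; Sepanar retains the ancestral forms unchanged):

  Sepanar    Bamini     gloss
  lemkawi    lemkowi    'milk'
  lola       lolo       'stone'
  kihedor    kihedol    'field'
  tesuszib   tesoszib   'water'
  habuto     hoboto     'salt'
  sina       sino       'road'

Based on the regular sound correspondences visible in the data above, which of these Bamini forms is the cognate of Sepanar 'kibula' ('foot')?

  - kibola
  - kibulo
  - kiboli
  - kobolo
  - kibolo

kibolo

tesuszib ~ tesoszib, habuto ~ hoboto — Sepanar u corresponds to Bamini o after a consonant, before a consonant other than r, m, n, p, b, f, v.
lola ~ lolo, sina ~ sino — Sepanar a corresponds to Bamini o word-finally.
Applying these to Sepanar 'kibula':
  kibula → kibola   (u→o after a consonant, before a consonant other than r, m, n, p, b, f, v)
  kibola → kibolo   (a→o word-finally)
So the Bamini cognate is 'kibolo'.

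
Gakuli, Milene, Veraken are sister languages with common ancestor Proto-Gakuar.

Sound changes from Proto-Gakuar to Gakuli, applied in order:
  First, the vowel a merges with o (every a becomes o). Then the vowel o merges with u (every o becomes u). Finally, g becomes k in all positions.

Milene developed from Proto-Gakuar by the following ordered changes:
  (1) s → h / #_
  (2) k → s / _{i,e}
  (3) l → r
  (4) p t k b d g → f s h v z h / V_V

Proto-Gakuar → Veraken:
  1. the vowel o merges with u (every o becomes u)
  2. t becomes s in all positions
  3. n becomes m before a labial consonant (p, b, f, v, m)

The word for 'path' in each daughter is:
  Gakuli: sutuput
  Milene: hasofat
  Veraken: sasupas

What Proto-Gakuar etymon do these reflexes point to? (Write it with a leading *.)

Position 5: Gakuli has p, Milene has f, Veraken has p. Gakuli preserves p here (none of its changes turn any other segment into p), so the proto-segment is *p.
Position 1: Gakuli has s, Milene has h, Veraken has s. Gakuli preserves s here (none of its changes turn any other segment into s), so the proto-segment is *s.
This points to *satopat. Verify forward in each daughter:
Gakuli: start from *satopat.
  rule 1 (vowel merger): satopat → sotopot
  rule 2 (vowel merger): sotopot → sutuput
  rule 3: no change — sutuput
  ⇒ Gakuli sutuput
Milene: *satopat > hatopat > hasofat  (by debuccalisation, intervocalic lenition)
Veraken: *satopat
  satopat → satupat   [vowel merger]
  satupat → sasupas   [unconditioned shift]
  sasupas (rule 3 does not apply)
  giving Veraken sasupas.
*satopat is the unique common source.

*satopat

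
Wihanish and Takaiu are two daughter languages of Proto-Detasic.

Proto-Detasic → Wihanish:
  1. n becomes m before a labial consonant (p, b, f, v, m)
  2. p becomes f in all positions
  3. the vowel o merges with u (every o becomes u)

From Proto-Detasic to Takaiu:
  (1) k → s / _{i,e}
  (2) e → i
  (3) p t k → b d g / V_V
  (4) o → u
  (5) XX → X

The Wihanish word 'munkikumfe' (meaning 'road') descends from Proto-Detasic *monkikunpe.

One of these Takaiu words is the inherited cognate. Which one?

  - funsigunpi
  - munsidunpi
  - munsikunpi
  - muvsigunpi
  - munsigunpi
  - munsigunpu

munsigunpi

Takaiu: *monkikunpe
  monkikunpe → monsikunpe   [palatalisation]
  monsikunpe → monsikunpi   [vowel merger]
  monsikunpi → monsigunpi   [intervocalic voicing]
  monsigunpi → munsigunpi   [vowel merger]
  munsigunpi (rule 5 does not apply)
  giving Takaiu munsigunpi.
The other candidates each miss or misapply at least one Takaiu change.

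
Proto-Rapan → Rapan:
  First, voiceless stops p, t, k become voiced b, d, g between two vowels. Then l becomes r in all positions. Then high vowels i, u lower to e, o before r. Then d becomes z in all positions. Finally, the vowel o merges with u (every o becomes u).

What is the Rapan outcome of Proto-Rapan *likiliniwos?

rigeriniwus

Rapan: *likiliniwos > ligiliniwos > rigiriniwos > rigeriniwos > rigeriniwus  (by intervocalic voicing, unconditioned shift, pre-rhotic lowering, vowel merger)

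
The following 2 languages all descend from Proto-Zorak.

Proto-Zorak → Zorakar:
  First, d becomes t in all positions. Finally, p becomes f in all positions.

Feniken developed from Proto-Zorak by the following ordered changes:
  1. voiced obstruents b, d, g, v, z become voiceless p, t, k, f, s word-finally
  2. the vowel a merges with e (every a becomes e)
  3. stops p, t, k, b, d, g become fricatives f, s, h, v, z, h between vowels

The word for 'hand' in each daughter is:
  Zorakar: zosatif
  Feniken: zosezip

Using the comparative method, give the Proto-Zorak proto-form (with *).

Position 7: Zorakar has f, Feniken has p. Taking the neighbouring segments as reconstructed: Zorakar f could go back to *p or *f; Feniken p could go back to *p or *b — the one source consistent with every daughter is *p.
Position 4: Zorakar has a, Feniken has e. Zorakar preserves a here (none of its changes turn any other segment into a), so the proto-segment is *a.
Position 5: Zorakar has t, Feniken has z. Taking the neighbouring segments as reconstructed: Zorakar t could go back to *t or *d; Feniken z could go back to *d or *z — the one source consistent with every daughter is *d.
The remaining positions agree across the daughters. Check the candidate against every language:
Zorakar: *zosadip > zosatip > zosatif  (by unconditioned shift, unconditioned shift)
Feniken: start from *zosadip.
  rule 1: no change — zosadip
  rule 2 (vowel merger): zosadip → zosedip
  rule 3 (intervocalic lenition): zosedip → zosezip
  ⇒ Feniken zosezip
No other proto-form is consistent with every reflex, so the reconstruction is *zosadip.

*zosadip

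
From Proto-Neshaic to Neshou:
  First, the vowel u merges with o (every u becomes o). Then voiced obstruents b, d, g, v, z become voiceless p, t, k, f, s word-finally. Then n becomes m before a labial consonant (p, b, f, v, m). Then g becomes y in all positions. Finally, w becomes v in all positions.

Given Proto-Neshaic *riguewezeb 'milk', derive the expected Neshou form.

riyoevezep

Neshou: *riguewezeb
  riguewezeb → rigoewezeb   [vowel merger]
  rigoewezeb → rigoewezep   [final devoicing]
  rigoewezep (rule 3 does not apply)
  rigoewezep → riyoewezep   [unconditioned shift]
  riyoewezep → riyoevezep   [unconditioned shift]
  giving Neshou riyoevezep.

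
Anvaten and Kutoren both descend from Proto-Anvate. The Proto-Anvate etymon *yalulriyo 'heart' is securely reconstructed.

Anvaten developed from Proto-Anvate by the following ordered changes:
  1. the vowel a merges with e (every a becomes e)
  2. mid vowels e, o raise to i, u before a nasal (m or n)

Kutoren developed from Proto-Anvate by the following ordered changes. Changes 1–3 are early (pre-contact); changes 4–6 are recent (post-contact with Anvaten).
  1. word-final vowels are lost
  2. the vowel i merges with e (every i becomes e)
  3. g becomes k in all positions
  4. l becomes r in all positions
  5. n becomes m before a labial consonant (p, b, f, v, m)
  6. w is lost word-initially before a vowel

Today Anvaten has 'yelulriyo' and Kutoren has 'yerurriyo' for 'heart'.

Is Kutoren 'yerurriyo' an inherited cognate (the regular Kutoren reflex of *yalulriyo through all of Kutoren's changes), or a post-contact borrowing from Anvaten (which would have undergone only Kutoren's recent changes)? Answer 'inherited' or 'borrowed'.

If inherited, *yalulriyo would pass through all of Kutoren's changes:
Kutoren: *yalulriyo
  yalulriyo → yalulriy   [apocope]
  yalulriy → yalulrey   [vowel merger]
  yalulrey (rule 3 does not apply)
  yalulrey → yarurrey   [unconditioned shift]
  yarurrey (rule 5 does not apply)
  yarurrey (rule 6 does not apply)
  giving Kutoren yarurrey.
If borrowed from Anvaten 'yelulriyo' after the early changes, it would undergo only the recent ones:
  rule 4 (unconditioned shift): yelulriyo → yerurriyo
  rule 5 (nasal place assimilation): no change (yerurriyo)
  rule 6 (glide loss): no change (yerurriyo)
  ⇒ as a loan: yerurriyo
Kutoren 'yerurriyo' matches the loan outcome 'yerurriyo', not the inherited 'yarurrey' — it skipped the early Kutoren changes, so it was borrowed from Anvaten.

borrowed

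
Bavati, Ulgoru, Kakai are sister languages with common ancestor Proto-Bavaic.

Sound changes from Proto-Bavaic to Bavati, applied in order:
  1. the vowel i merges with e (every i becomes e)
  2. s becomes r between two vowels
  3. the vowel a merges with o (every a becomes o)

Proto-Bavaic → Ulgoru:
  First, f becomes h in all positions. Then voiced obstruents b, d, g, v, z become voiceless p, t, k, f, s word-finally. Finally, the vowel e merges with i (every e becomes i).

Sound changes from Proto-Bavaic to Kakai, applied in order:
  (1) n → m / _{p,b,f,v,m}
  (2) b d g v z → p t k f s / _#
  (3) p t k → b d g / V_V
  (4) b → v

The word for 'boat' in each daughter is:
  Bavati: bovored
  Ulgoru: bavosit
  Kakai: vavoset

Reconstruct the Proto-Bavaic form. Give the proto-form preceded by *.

*bavosed

Position 6: Bavati has e, Ulgoru has i, Kakai has e. Kakai preserves e here (none of its changes turn any other segment into e), so the proto-segment is *e.
Position 7: Bavati has d, Ulgoru has t, Kakai has t. Bavati preserves d here (none of its changes turn any other segment into d), so the proto-segment is *d.
Continuing position by position gives *bavosed; check it forward:
Bavati: start from *bavosed.
  rule 1: no change — bavosed
  rule 2 (rhotacism): bavosed → bavored
  rule 3 (vowel merger): bavored → bovored
  ⇒ Bavati bovored
Ulgoru: start from *bavosed.
  rule 1: no change — bavosed
  rule 2 (final devoicing): bavosed → bavoset
  rule 3 (vowel merger): bavoset → bavosit
  ⇒ Ulgoru bavosit
Kakai: *bavosed
  bavosed (rule 1 does not apply)
  bavosed → bavoset   [final devoicing]
  bavoset (rule 3 does not apply)
  bavoset → vavoset   [unconditioned shift]
  giving Kakai vavoset.
*bavosed is the unique common source.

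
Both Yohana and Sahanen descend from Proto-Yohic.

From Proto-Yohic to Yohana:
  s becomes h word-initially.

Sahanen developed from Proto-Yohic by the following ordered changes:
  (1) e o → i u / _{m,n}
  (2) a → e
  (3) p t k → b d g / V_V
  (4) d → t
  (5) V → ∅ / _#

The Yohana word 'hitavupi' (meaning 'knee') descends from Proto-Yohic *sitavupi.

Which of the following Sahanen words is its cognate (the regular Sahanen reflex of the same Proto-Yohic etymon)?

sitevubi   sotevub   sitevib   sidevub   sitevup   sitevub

Sahanen: start from *sitavupi.
  rule 1: no change — sitavupi
  rule 2 (vowel merger): sitavupi → sitevupi
  rule 3 (intervocalic voicing): sitevupi → sidevubi
  rule 4 (unconditioned shift): sidevubi → sitevubi
  rule 5 (apocope): sitevubi → sitevub
  ⇒ Sahanen sitevub

sitevub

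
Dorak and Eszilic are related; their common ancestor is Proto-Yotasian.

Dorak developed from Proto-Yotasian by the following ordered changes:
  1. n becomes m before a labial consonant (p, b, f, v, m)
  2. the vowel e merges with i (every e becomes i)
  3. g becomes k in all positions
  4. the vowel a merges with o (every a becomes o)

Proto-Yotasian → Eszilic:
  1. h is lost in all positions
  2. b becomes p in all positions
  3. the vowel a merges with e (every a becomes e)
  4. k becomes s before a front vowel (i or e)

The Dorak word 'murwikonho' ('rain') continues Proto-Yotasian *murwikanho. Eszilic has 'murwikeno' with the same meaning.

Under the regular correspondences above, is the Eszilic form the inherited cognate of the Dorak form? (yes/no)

Derive the expected Eszilic reflex of *murwikanho:
Eszilic: *murwikanho
  murwikanho → murwikano   [h-loss]
  murwikano (rule 2 does not apply)
  murwikano → murwikeno   [vowel merger]
  murwikeno → murwiseno   [palatalisation]
  giving Eszilic murwiseno.
The regular Eszilic reflex would be 'murwiseno', but the attested form is 'murwikeno'. The correspondence is irregular, so they are not cognates (the Eszilic form has a different source).

no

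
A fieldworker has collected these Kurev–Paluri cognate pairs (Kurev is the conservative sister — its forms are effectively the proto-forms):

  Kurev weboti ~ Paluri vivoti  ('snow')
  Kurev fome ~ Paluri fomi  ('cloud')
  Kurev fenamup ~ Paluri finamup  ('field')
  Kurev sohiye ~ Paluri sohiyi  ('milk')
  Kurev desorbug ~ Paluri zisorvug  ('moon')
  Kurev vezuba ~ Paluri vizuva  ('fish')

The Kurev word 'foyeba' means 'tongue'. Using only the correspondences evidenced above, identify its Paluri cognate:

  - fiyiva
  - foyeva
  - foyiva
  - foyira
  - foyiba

weboti ~ vivoti — Kurev e corresponds to Paluri i after a consonant, before a labial obstruent.
vezuba ~ vizuva — Kurev b corresponds to Paluri v between vowels (before a back vowel).
Applying these to Kurev 'foyeba':
  foyeba → foyiba   (e→i after a consonant, before a labial obstruent)
  foyiba → foyiva   (b→v between vowels (before a back vowel))
So the Paluri cognate is 'foyiva'.

foyiva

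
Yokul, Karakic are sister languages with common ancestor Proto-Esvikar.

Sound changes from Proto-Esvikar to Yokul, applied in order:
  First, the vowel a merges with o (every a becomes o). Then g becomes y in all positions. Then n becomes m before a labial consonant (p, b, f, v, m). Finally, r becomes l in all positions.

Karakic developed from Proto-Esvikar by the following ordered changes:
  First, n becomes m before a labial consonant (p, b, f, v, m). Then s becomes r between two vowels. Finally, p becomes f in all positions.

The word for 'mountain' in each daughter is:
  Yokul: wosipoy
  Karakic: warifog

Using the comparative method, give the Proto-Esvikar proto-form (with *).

Position 7: Yokul has y, Karakic has g. Karakic preserves g here (none of its changes turn any other segment into g), so the proto-segment is *g.
Position 2: Yokul has o, Karakic has a. Karakic preserves a here (none of its changes turn any other segment into a), so the proto-segment is *a.
Position 3: Yokul has s, Karakic has r. Yokul preserves s here (none of its changes turn any other segment into s), so the proto-segment is *s.
This points to *wasipog. Verify forward in each daughter:
Yokul: *wasipog > wosipog > wosipoy  (by vowel merger, unconditioned shift)
Karakic: *wasipog > waripog > warifog  (by rhotacism, unconditioned shift)
Only *wasipog yields all of Yokul wosipoy, Karakic warifog.

*wasipog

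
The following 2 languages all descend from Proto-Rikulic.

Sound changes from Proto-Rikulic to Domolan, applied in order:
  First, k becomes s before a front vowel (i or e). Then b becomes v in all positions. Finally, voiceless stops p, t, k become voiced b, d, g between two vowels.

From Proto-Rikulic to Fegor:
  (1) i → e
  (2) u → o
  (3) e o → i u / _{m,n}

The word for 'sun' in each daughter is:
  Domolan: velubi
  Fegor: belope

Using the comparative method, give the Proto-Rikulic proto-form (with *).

Position 1: Domolan has v, Fegor has b. Fegor preserves b here (none of its changes turn any other segment into b), so the proto-segment is *b.
Position 6: Domolan has i, Fegor has e. Domolan preserves i here (none of its changes turn any other segment into i), so the proto-segment is *i.
Continuing position by position gives *belupi; check it forward:
Domolan: start from *belupi.
  rule 1: no change — belupi
  rule 2 (unconditioned shift): belupi → velupi
  rule 3 (intervocalic voicing): velupi → velubi
  ⇒ Domolan velubi
Fegor: *belupi
  belupi → belupe   [vowel merger]
  belupe → belope   [vowel merger]
  belope (rule 3 does not apply)
  giving Fegor belope.
*belupi is the unique common source.

*belupi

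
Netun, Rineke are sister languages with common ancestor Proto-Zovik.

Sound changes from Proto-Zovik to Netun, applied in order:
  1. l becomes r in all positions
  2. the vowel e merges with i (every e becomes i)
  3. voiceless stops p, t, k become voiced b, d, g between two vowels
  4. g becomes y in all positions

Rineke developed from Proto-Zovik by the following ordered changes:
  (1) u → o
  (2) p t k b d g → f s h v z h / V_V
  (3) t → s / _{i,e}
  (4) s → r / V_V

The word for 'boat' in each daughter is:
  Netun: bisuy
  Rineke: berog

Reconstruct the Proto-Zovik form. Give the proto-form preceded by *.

*besug

Position 3: Netun has s, Rineke has r. Netun preserves s here (none of its changes turn any other segment into s), so the proto-segment is *s.
Position 5: Netun has y, Rineke has g. Rineke preserves g here (none of its changes turn any other segment into g), so the proto-segment is *g.
Continuing position by position gives *besug; check it forward:
Netun: *besug
  besug (rule 1 does not apply)
  besug → bisug   [vowel merger]
  bisug (rule 3 does not apply)
  bisug → bisuy   [unconditioned shift]
  giving Netun bisuy.
Rineke: *besug
  besug → besog   [vowel merger]
  besog (rule 2 does not apply)
  besog (rule 3 does not apply)
  besog → berog   [rhotacism]
  giving Rineke berog.
No other proto-form is consistent with every reflex, so the reconstruction is *besug.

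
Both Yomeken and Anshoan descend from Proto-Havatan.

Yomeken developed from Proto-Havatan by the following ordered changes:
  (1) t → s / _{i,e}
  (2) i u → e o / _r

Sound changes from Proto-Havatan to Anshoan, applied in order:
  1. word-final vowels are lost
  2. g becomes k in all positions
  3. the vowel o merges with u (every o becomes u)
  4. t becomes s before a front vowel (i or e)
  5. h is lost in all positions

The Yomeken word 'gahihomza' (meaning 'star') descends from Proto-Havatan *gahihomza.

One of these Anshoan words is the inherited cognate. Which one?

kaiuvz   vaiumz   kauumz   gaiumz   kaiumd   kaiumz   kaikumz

kaiumz

Anshoan: *gahihomza
  gahihomza → gahihomz   [apocope]
  gahihomz → kahihomz   [unconditioned shift]
  kahihomz → kahihumz   [vowel merger]
  kahihumz (rule 4 does not apply)
  kahihumz → kaiumz   [h-loss]
  giving Anshoan kaiumz.
Among the options, 'kaiumz' alone shows every Anshoan change applied in order.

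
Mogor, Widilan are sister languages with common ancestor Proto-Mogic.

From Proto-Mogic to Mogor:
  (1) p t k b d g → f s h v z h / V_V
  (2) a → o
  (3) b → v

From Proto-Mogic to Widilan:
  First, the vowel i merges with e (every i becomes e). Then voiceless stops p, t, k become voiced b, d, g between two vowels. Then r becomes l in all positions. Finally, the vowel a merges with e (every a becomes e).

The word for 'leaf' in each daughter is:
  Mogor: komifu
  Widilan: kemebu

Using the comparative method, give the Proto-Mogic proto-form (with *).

Position 5: Mogor has f, Widilan has b. Taking the neighbouring segments as reconstructed: Mogor f could go back to *p or *f; Widilan b could go back to *p or *b — the one source consistent with every daughter is *p.
Position 4: Mogor has i, Widilan has e. Mogor preserves i here (none of its changes turn any other segment into i), so the proto-segment is *i.
Verify the candidate proto-form against each daughter:
Mogor: start from *kamipu.
  rule 1 (intervocalic lenition): kamipu → kamifu
  rule 2 (vowel merger): kamifu → komifu
  rule 3: no change — komifu
  ⇒ Mogor komifu
Widilan: *kamipu > kamepu > kamebu > kemebu  (by vowel merger, intervocalic voicing, vowel merger)
*kamipu is the unique common source.

*kamipu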